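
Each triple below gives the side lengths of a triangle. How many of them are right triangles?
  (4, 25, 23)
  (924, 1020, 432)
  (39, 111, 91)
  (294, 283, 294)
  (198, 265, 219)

1

(4,25,23): 4²+23² = 545 < 625 = 25² → obtuse
(924,1020,432): 432²+924² = 1040400 = 1020² → right
(39,111,91): 39²+91² = 9802 < 12321 = 111² → obtuse
(294,283,294): 283²+294² = 166525 > 86436 = 294² → acute
(198,265,219): 198²+219² = 87165 > 70225 = 265² → acute
1 of the 5 is right.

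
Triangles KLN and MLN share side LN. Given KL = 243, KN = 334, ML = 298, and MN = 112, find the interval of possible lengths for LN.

186 < LN < 410

From triangle KLN: |243 − 334| < LN < 243 + 334, i.e. 91 < LN < 577.
From triangle MLN: 186 < LN < 410.
Both must hold, so LN lies in the intersection.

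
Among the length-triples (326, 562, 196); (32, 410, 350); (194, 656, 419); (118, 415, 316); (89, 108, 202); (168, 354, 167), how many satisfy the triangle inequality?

(196,326,562): 196+326 ≤ 562 → not valid
(32,350,410): 32+350 ≤ 410 → not valid
(194,419,656): 194+419 ≤ 656 → not valid
(118,316,415): 118+316 > 415 → valid
(89,108,202): 89+108 ≤ 202 → not valid
(167,168,354): 167+168 ≤ 354 → not valid
1 of the 6 triples forms a triangle.

1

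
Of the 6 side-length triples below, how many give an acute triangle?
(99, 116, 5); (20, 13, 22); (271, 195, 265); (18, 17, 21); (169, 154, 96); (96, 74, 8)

(99,116,5): 5+99 ≤ 116, not a triangle
(20,13,22): 13²+20² = 569 > 484 = 22² → acute
(271,195,265): 195²+265² = 108250 > 73441 = 271² → acute
(18,17,21): 17²+18² = 613 > 441 = 21² → acute
(169,154,96): 96²+154² = 32932 > 28561 = 169² → acute
(96,74,8): 8+74 ≤ 96, not a triangle
4 of the 6 are acute.

4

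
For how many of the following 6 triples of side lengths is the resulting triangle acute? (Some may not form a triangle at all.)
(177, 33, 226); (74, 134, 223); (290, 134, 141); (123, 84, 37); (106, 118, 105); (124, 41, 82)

(177,33,226): 33+177 ≤ 226, not a triangle
(74,134,223): 74+134 ≤ 223, not a triangle
(290,134,141): 134+141 ≤ 290, not a triangle
(123,84,37): 37+84 ≤ 123, not a triangle
(106,118,105): 105²+106² = 22261 > 13924 = 118² → acute
(124,41,82): 41+82 ≤ 124, not a triangle
1 of the 6 is acute.

1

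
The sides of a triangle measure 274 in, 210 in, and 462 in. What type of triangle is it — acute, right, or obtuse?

Compare the square of the longest side to the sum of squares of the other two: 210² + 274² = 119176 < 213444 = 462².

obtuse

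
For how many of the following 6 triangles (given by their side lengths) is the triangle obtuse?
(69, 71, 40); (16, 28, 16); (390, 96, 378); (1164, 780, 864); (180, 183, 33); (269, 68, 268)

1

(69,71,40): 40²+69² = 6361 > 5041 = 71² → acute
(16,28,16): 16²+16² = 512 < 784 = 28² → obtuse
(390,96,378): 96²+378² = 152100 = 390² → right
(1164,780,864): 780²+864² = 1354896 = 1164² → right
(180,183,33): 33²+180² = 33489 = 183² → right
(269,68,268): 68²+268² = 76448 > 72361 = 269² → acute
1 of the 6 is obtuse.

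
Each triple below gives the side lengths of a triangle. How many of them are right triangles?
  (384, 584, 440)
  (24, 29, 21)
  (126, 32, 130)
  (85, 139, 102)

2

(384,584,440): 384²+440² = 341056 = 584² → right
(24,29,21): 21²+24² = 1017 > 841 = 29² → acute
(126,32,130): 32²+126² = 16900 = 130² → right
(85,139,102): 85²+102² = 17629 < 19321 = 139² → obtuse
2 of the 4 are right.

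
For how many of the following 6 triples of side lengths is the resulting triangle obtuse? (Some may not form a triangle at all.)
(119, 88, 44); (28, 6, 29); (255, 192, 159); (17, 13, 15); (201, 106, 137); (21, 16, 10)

5

(119,88,44): 44²+88² = 9680 < 14161 = 119² → obtuse
(28,6,29): 6²+28² = 820 < 841 = 29² → obtuse
(255,192,159): 159²+192² = 62145 < 65025 = 255² → obtuse
(17,13,15): 13²+15² = 394 > 289 = 17² → acute
(201,106,137): 106²+137² = 30005 < 40401 = 201² → obtuse
(21,16,10): 10²+16² = 356 < 441 = 21² → obtuse
5 of the 6 are obtuse.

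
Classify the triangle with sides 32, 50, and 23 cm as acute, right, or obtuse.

obtuse

Compare the square of the longest side to the sum of squares of the other two: 23² + 32² = 1553 < 2500 = 50².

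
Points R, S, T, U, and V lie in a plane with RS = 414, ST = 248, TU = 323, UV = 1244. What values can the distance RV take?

The maximum is all hops collinear in one direction: 414 + 248 + 323 + 1244 = 2229.
The longest hop is 1244; the others sum to 985. Folding the others back against it leaves at least 1244 − 985 = 259.

259 ≤ RV ≤ 2229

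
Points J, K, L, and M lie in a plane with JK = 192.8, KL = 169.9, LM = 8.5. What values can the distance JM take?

14.4 ≤ JM ≤ 371.2

The maximum is all hops collinear in one direction: 192.8 + 169.9 + 8.5 = 371.2.
The longest hop is 192.8; the others sum to 178.4. Folding the others back against it leaves at least 192.8 − 178.4 = 14.4.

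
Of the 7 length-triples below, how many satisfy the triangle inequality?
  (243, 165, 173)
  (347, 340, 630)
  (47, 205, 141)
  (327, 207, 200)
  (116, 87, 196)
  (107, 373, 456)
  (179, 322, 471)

6

(165,173,243): 165+173 > 243 → valid
(340,347,630): 340+347 > 630 → valid
(47,141,205): 47+141 ≤ 205 → not valid
(200,207,327): 200+207 > 327 → valid
(87,116,196): 87+116 > 196 → valid
(107,373,456): 107+373 > 456 → valid
(179,322,471): 179+322 > 471 → valid
6 of the 7 triples form a triangle.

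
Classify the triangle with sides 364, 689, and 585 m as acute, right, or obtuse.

Compare the square of the longest side to the sum of squares of the other two: 364² + 585² = 474721 = 689².

right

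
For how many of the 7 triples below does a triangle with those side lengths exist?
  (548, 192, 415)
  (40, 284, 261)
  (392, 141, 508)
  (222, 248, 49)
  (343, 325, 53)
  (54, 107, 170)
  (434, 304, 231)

6

(192,415,548): 192+415 > 548 → valid
(40,261,284): 40+261 > 284 → valid
(141,392,508): 141+392 > 508 → valid
(49,222,248): 49+222 > 248 → valid
(53,325,343): 53+325 > 343 → valid
(54,107,170): 54+107 ≤ 170 → not valid
(231,304,434): 231+304 > 434 → valid
6 of the 7 triples form a triangle.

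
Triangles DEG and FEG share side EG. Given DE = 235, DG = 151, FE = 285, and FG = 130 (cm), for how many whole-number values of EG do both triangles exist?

230

From triangle DEG: 84 < EG < 386.
From triangle FEG: 155 < EG < 415.
Intersection: 155 < EG < 386, so integers 156 through 385: 230 values.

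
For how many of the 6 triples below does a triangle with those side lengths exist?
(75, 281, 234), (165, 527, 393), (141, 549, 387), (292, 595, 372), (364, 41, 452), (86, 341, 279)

4

(75,234,281): 75+234 > 281 → valid
(165,393,527): 165+393 > 527 → valid
(141,387,549): 141+387 ≤ 549 → not valid
(292,372,595): 292+372 > 595 → valid
(41,364,452): 41+364 ≤ 452 → not valid
(86,279,341): 86+279 > 341 → valid
4 of the 6 triples form a triangle.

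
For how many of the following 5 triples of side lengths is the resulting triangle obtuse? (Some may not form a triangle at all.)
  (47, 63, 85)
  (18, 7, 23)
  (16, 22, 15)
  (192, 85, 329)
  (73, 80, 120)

(47,63,85): 47²+63² = 6178 < 7225 = 85² → obtuse
(18,7,23): 7²+18² = 373 < 529 = 23² → obtuse
(16,22,15): 15²+16² = 481 < 484 = 22² → obtuse
(192,85,329): 85+192 ≤ 329, not a triangle
(73,80,120): 73²+80² = 11729 < 14400 = 120² → obtuse
4 of the 5 are obtuse.

4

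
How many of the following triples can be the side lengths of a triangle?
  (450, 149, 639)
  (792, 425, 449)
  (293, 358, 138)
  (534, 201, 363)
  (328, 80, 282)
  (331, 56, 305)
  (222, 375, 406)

6

(149,450,639): 149+450 ≤ 639 → not valid
(425,449,792): 425+449 > 792 → valid
(138,293,358): 138+293 > 358 → valid
(201,363,534): 201+363 > 534 → valid
(80,282,328): 80+282 > 328 → valid
(56,305,331): 56+305 > 331 → valid
(222,375,406): 222+375 > 406 → valid
6 of the 7 triples form a triangle.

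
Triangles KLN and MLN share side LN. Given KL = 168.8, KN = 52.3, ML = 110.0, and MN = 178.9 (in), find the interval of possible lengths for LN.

116.5 < LN < 221.1

From triangle KLN: |168.8 − 52.3| < LN < 168.8 + 52.3, i.e. 116.5 < LN < 221.1.
From triangle MLN: 68.9 < LN < 288.9.
Both must hold, so LN lies in the intersection.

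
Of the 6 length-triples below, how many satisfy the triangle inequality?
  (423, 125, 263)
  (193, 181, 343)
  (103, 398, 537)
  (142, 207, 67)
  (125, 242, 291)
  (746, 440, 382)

(125,263,423): 125+263 ≤ 423 → not valid
(181,193,343): 181+193 > 343 → valid
(103,398,537): 103+398 ≤ 537 → not valid
(67,142,207): 67+142 > 207 → valid
(125,242,291): 125+242 > 291 → valid
(382,440,746): 382+440 > 746 → valid
4 of the 6 triples form a triangle.

4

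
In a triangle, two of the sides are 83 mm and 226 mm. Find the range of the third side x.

By the triangle inequality, x must be less than 83 + 226 = 309 and greater than |83 − 226| = 143.

143 < x < 309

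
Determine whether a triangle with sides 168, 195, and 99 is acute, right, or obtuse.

Compare the square of the longest side to the sum of squares of the other two: 99² + 168² = 38025 = 195².

right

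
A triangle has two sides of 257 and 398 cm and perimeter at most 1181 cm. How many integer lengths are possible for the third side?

Triangle inequality: 141 < x < 655. Perimeter ≤ 1181 gives x ≤ 1181 − 257 − 398 = 526.
So 141 < x ≤ 526; integers 142 through 526: 385 values.

385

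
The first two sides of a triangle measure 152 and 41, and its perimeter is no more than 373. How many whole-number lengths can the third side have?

69

Triangle inequality: 111 < x < 193. Perimeter ≤ 373 gives x ≤ 373 − 152 − 41 = 180.
So 111 < x ≤ 180; integers 112 through 180: 69 values.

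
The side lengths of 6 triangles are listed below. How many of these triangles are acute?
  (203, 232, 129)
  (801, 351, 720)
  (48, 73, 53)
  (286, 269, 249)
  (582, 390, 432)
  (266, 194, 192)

3

(203,232,129): 129²+203² = 57850 > 53824 = 232² → acute
(801,351,720): 351²+720² = 641601 = 801² → right
(48,73,53): 48²+53² = 5113 < 5329 = 73² → obtuse
(286,269,249): 249²+269² = 134362 > 81796 = 286² → acute
(582,390,432): 390²+432² = 338724 = 582² → right
(266,194,192): 192²+194² = 74500 > 70756 = 266² → acute
3 of the 6 are acute.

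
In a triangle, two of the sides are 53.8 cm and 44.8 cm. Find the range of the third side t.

By the triangle inequality, t must be less than 53.8 + 44.8 = 98.6 and greater than |53.8 − 44.8| = 9.0.

9.0 < t < 98.6 (cm)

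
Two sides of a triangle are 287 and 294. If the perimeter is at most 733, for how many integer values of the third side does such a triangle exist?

Triangle inequality: 7 < x < 581. Perimeter ≤ 733 gives x ≤ 733 − 287 − 294 = 152.
So 7 < x ≤ 152; integers 8 through 152: 145 values.

145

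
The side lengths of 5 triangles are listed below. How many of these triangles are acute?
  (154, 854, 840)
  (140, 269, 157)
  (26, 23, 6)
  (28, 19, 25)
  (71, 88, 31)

1

(154,854,840): 154²+840² = 729316 = 854² → right
(140,269,157): 140²+157² = 44249 < 72361 = 269² → obtuse
(26,23,6): 6²+23² = 565 < 676 = 26² → obtuse
(28,19,25): 19²+25² = 986 > 784 = 28² → acute
(71,88,31): 31²+71² = 6002 < 7744 = 88² → obtuse
1 of the 5 is acute.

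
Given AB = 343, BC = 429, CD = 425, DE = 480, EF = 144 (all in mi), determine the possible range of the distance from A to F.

The maximum is all hops collinear in one direction: 343 + 429 + 425 + 480 + 144 = 1821.
The longest hop is 480; the others sum to 1341. Since 480 ≤ 1341, the path can fold back on itself completely, so the minimum distance is 0.

0 ≤ AF ≤ 1821 mi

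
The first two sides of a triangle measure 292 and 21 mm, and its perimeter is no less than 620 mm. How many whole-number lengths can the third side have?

Triangle inequality: 271 < x < 313. Perimeter ≥ 620 gives x ≥ 620 − 292 − 21 = 307.
So 307 ≤ x < 313; integers 307 through 312: 6 values.

6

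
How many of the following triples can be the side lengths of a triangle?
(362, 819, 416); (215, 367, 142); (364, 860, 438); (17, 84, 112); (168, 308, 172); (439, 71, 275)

1

(362,416,819): 362+416 ≤ 819 → not valid
(142,215,367): 142+215 ≤ 367 → not valid
(364,438,860): 364+438 ≤ 860 → not valid
(17,84,112): 17+84 ≤ 112 → not valid
(168,172,308): 168+172 > 308 → valid
(71,275,439): 71+275 ≤ 439 → not valid
1 of the 6 triples forms a triangle.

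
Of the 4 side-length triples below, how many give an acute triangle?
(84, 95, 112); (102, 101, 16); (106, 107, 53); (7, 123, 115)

3

(84,95,112): 84²+95² = 16081 > 12544 = 112² → acute
(102,101,16): 16²+101² = 10457 > 10404 = 102² → acute
(106,107,53): 53²+106² = 14045 > 11449 = 107² → acute
(7,123,115): 7+115 ≤ 123, not a triangle
3 of the 4 are acute.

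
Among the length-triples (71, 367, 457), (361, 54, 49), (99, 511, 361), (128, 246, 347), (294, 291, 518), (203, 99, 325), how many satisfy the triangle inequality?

2

(71,367,457): 71+367 ≤ 457 → not valid
(49,54,361): 49+54 ≤ 361 → not valid
(99,361,511): 99+361 ≤ 511 → not valid
(128,246,347): 128+246 > 347 → valid
(291,294,518): 291+294 > 518 → valid
(99,203,325): 99+203 ≤ 325 → not valid
2 of the 6 triples form a triangle.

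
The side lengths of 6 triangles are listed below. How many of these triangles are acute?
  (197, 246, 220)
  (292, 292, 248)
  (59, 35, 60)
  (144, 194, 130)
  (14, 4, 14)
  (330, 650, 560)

4

(197,246,220): 197²+220² = 87209 > 60516 = 246² → acute
(292,292,248): 248²+292² = 146768 > 85264 = 292² → acute
(59,35,60): 35²+59² = 4706 > 3600 = 60² → acute
(144,194,130): 130²+144² = 37636 = 194² → right
(14,4,14): 4²+14² = 212 > 196 = 14² → acute
(330,650,560): 330²+560² = 422500 = 650² → right
4 of the 6 are acute.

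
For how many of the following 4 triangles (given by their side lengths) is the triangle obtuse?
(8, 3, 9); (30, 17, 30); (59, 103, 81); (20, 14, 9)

3

(8,3,9): 3²+8² = 73 < 81 = 9² → obtuse
(30,17,30): 17²+30² = 1189 > 900 = 30² → acute
(59,103,81): 59²+81² = 10042 < 10609 = 103² → obtuse
(20,14,9): 9²+14² = 277 < 400 = 20² → obtuse
3 of the 4 are obtuse.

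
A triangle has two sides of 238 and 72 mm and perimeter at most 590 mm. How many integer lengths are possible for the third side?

114

Triangle inequality: 166 < x < 310. Perimeter ≤ 590 gives x ≤ 590 − 238 − 72 = 280.
So 166 < x ≤ 280; integers 167 through 280: 114 values.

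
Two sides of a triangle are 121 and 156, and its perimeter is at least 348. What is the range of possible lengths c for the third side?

71 ≤ c < 277

Triangle inequality alone gives 35 < c < 277.
The perimeter condition gives c ≥ 348 − 121 − 156 = 71.
Intersecting the two: 71 ≤ c < 277.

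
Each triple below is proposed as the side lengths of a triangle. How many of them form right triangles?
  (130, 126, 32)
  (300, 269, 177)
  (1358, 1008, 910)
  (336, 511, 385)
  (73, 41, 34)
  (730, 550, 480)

(130,126,32): 32²+126² = 16900 = 130² → right
(300,269,177): 177²+269² = 103690 > 90000 = 300² → acute
(1358,1008,910): 910²+1008² = 1844164 = 1358² → right
(336,511,385): 336²+385² = 261121 = 511² → right
(73,41,34): 34²+41² = 2837 < 5329 = 73² → obtuse
(730,550,480): 480²+550² = 532900 = 730² → right
4 of the 6 are right.

4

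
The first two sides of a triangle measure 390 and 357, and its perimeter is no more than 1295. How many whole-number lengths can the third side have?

515

Triangle inequality: 33 < x < 747. Perimeter ≤ 1295 gives x ≤ 1295 − 390 − 357 = 548.
So 33 < x ≤ 548; integers 34 through 548: 515 values.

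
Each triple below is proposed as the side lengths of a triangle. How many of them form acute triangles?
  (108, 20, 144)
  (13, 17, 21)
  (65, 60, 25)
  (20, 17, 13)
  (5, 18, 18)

3

(108,20,144): 20+108 ≤ 144, not a triangle
(13,17,21): 13²+17² = 458 > 441 = 21² → acute
(65,60,25): 25²+60² = 4225 = 65² → right
(20,17,13): 13²+17² = 458 > 400 = 20² → acute
(5,18,18): 5²+18² = 349 > 324 = 18² → acute
3 of the 5 are acute.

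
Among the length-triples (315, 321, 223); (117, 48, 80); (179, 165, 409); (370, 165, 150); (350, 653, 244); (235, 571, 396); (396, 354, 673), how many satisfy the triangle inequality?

4

(223,315,321): 223+315 > 321 → valid
(48,80,117): 48+80 > 117 → valid
(165,179,409): 165+179 ≤ 409 → not valid
(150,165,370): 150+165 ≤ 370 → not valid
(244,350,653): 244+350 ≤ 653 → not valid
(235,396,571): 235+396 > 571 → valid
(354,396,673): 354+396 > 673 → valid
4 of the 7 triples form a triangle.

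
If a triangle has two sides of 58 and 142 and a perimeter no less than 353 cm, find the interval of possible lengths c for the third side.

153 ≤ c < 200 cm

Triangle inequality alone gives 84 < c < 200.
The perimeter condition gives c ≥ 353 − 58 − 142 = 153.
Intersecting the two: 153 ≤ c < 200.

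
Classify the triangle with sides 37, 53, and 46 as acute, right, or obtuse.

acute

Compare the square of the longest side to the sum of squares of the other two: 37² + 46² = 3485 > 2809 = 53².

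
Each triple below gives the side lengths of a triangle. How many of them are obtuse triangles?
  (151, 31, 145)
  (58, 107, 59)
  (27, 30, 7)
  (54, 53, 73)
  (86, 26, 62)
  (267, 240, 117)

(151,31,145): 31²+145² = 21986 < 22801 = 151² → obtuse
(58,107,59): 58²+59² = 6845 < 11449 = 107² → obtuse
(27,30,7): 7²+27² = 778 < 900 = 30² → obtuse
(54,53,73): 53²+54² = 5725 > 5329 = 73² → acute
(86,26,62): 26²+62² = 4520 < 7396 = 86² → obtuse
(267,240,117): 117²+240² = 71289 = 267² → right
4 of the 6 are obtuse.

4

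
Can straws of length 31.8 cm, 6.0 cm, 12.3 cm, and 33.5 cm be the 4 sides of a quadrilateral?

Yes

A quadrilateral exists iff every side is shorter than the sum of the others — equivalently, the longest side is less than the sum of the rest.
Longest side 33.5 < 50.1 (sum of the remaining 3), so yes.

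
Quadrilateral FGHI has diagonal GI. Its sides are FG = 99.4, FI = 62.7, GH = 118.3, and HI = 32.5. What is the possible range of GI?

85.8 < GI < 150.8

From triangle FGI: |99.4 − 62.7| < GI < 99.4 + 62.7, i.e. 36.7 < GI < 162.1.
From triangle HGI: 85.8 < GI < 150.8.
Both must hold, so GI lies in the intersection.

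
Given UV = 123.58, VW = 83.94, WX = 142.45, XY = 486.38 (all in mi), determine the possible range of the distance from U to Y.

136.41 ≤ UY ≤ 836.35 mi

The maximum is all hops collinear in one direction: 123.58 + 83.94 + 142.45 + 486.38 = 836.35.
The longest hop is 486.38; the others sum to 349.97. Folding the others back against it leaves at least 486.38 − 349.97 = 136.41.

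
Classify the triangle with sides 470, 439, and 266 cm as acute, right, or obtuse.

Compare the square of the longest side to the sum of squares of the other two: 266² + 439² = 263477 > 220900 = 470².

acute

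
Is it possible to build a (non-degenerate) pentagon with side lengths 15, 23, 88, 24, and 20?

No

For a pentagon, each side must be shorter than the sum of the others.
Here the longest side is 88, but the remaining 4 sides sum to only 82.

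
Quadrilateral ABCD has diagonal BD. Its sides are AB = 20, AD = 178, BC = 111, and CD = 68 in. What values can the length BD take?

158 < BD < 179

From triangle ABD: |20 − 178| < BD < 20 + 178, i.e. 158 < BD < 198.
From triangle CBD: 43 < BD < 179.
Both must hold, so BD lies in the intersection.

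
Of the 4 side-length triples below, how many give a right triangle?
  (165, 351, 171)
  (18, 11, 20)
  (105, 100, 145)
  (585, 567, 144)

2

(165,351,171): 165+171 ≤ 351, not a triangle
(18,11,20): 11²+18² = 445 > 400 = 20² → acute
(105,100,145): 100²+105² = 21025 = 145² → right
(585,567,144): 144²+567² = 342225 = 585² → right
2 of the 4 are right.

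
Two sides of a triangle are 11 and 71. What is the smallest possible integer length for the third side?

61

The third side must be strictly greater than |11 − 71| = 60.
The smallest integer above 60 is 61.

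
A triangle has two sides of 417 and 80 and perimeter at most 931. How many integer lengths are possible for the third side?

Triangle inequality: 337 < x < 497. Perimeter ≤ 931 gives x ≤ 931 − 417 − 80 = 434.
So 337 < x ≤ 434; integers 338 through 434: 97 values.

97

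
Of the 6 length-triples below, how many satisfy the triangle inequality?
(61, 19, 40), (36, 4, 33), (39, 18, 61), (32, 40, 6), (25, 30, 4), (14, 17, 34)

1

(19,40,61): 19+40 ≤ 61 → not valid
(4,33,36): 4+33 > 36 → valid
(18,39,61): 18+39 ≤ 61 → not valid
(6,32,40): 6+32 ≤ 40 → not valid
(4,25,30): 4+25 ≤ 30 → not valid
(14,17,34): 14+17 ≤ 34 → not valid
1 of the 6 triples forms a triangle.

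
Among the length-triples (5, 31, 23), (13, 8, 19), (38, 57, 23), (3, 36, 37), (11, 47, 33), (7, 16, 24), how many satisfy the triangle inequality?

3

(5,23,31): 5+23 ≤ 31 → not valid
(8,13,19): 8+13 > 19 → valid
(23,38,57): 23+38 > 57 → valid
(3,36,37): 3+36 > 37 → valid
(11,33,47): 11+33 ≤ 47 → not valid
(7,16,24): 7+16 ≤ 24 → not valid
3 of the 6 triples form a triangle.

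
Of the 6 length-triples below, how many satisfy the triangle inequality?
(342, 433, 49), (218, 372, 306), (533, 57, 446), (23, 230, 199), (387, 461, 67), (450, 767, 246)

(49,342,433): 49+342 ≤ 433 → not valid
(218,306,372): 218+306 > 372 → valid
(57,446,533): 57+446 ≤ 533 → not valid
(23,199,230): 23+199 ≤ 230 → not valid
(67,387,461): 67+387 ≤ 461 → not valid
(246,450,767): 246+450 ≤ 767 → not valid
1 of the 6 triples forms a triangle.

1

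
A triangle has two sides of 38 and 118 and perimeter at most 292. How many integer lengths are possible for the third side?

56

Triangle inequality: 80 < x < 156. Perimeter ≤ 292 gives x ≤ 292 − 38 − 118 = 136.
So 80 < x ≤ 136; integers 81 through 136: 56 values.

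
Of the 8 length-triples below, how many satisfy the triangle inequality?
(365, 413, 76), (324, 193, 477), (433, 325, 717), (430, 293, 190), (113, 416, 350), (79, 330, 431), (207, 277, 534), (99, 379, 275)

(76,365,413): 76+365 > 413 → valid
(193,324,477): 193+324 > 477 → valid
(325,433,717): 325+433 > 717 → valid
(190,293,430): 190+293 > 430 → valid
(113,350,416): 113+350 > 416 → valid
(79,330,431): 79+330 ≤ 431 → not valid
(207,277,534): 207+277 ≤ 534 → not valid
(99,275,379): 99+275 ≤ 379 → not valid
5 of the 8 triples form a triangle.

5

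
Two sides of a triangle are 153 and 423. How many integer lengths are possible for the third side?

The third side lies in the open interval (270, 576).
Integers from 271 to 575 inclusive: 575 − 271 + 1 = 305.

305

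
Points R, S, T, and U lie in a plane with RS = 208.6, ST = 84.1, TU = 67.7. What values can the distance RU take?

56.8 ≤ RU ≤ 360.4

The maximum is all hops collinear in one direction: 208.6 + 84.1 + 67.7 = 360.4.
The longest hop is 208.6; the others sum to 151.8. Folding the others back against it leaves at least 208.6 − 151.8 = 56.8.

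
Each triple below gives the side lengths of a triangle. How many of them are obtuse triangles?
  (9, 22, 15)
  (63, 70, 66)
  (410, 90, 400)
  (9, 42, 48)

2

(9,22,15): 9²+15² = 306 < 484 = 22² → obtuse
(63,70,66): 63²+66² = 8325 > 4900 = 70² → acute
(410,90,400): 90²+400² = 168100 = 410² → right
(9,42,48): 9²+42² = 1845 < 2304 = 48² → obtuse
2 of the 4 are obtuse.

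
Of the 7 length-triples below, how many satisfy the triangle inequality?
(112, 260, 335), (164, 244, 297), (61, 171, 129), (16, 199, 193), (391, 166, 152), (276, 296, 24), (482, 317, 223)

6

(112,260,335): 112+260 > 335 → valid
(164,244,297): 164+244 > 297 → valid
(61,129,171): 61+129 > 171 → valid
(16,193,199): 16+193 > 199 → valid
(152,166,391): 152+166 ≤ 391 → not valid
(24,276,296): 24+276 > 296 → valid
(223,317,482): 223+317 > 482 → valid
6 of the 7 triples form a triangle.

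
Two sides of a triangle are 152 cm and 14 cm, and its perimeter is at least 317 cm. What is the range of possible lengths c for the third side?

151 ≤ c < 166 cm

Triangle inequality alone gives 138 < c < 166.
The perimeter condition gives c ≥ 317 − 152 − 14 = 151.
Intersecting the two: 151 ≤ c < 166.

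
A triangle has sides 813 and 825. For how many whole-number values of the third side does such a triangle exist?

1625

The third side lies in the open interval (12, 1638).
Integers from 13 to 1637 inclusive: 1637 − 13 + 1 = 1625.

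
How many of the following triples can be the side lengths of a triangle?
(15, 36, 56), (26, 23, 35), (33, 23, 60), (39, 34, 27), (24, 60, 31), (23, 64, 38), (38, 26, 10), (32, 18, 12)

2

(15,36,56): 15+36 ≤ 56 → not valid
(23,26,35): 23+26 > 35 → valid
(23,33,60): 23+33 ≤ 60 → not valid
(27,34,39): 27+34 > 39 → valid
(24,31,60): 24+31 ≤ 60 → not valid
(23,38,64): 23+38 ≤ 64 → not valid
(10,26,38): 10+26 ≤ 38 → not valid
(12,18,32): 12+18 ≤ 32 → not valid
2 of the 8 triples form a triangle.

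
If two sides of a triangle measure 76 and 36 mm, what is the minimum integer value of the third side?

The third side must be strictly greater than |76 − 36| = 40.
The smallest integer above 40 is 41.

41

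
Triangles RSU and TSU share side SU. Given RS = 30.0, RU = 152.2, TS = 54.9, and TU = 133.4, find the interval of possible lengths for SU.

From triangle RSU: |30.0 − 152.2| < SU < 30.0 + 152.2, i.e. 122.2 < SU < 182.2.
From triangle TSU: 78.5 < SU < 188.3.
Both must hold, so SU lies in the intersection.

122.2 < SU < 182.2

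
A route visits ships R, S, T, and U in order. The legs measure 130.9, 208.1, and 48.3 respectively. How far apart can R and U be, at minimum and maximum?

28.9 ≤ RU ≤ 387.3

The maximum is all hops collinear in one direction: 130.9 + 208.1 + 48.3 = 387.3.
The longest hop is 208.1; the others sum to 179.2. Folding the others back against it leaves at least 208.1 − 179.2 = 28.9.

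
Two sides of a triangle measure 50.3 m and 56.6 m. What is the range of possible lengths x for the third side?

6.3 < x < 106.9 (m)

By the triangle inequality, x must be less than 50.3 + 56.6 = 106.9 and greater than |50.3 − 56.6| = 6.3.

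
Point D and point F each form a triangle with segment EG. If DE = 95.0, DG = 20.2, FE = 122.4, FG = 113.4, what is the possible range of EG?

From triangle DEG: |95.0 − 20.2| < EG < 95.0 + 20.2, i.e. 74.8 < EG < 115.2.
From triangle FEG: 9.0 < EG < 235.8.
Both must hold, so EG lies in the intersection.

74.8 < EG < 115.2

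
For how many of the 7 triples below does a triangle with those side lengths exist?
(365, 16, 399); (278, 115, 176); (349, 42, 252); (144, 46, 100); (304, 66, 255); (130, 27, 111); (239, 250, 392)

5

(16,365,399): 16+365 ≤ 399 → not valid
(115,176,278): 115+176 > 278 → valid
(42,252,349): 42+252 ≤ 349 → not valid
(46,100,144): 46+100 > 144 → valid
(66,255,304): 66+255 > 304 → valid
(27,111,130): 27+111 > 130 → valid
(239,250,392): 239+250 > 392 → valid
5 of the 7 triples form a triangle.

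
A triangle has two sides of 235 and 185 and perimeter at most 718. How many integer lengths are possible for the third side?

248

Triangle inequality: 50 < x < 420. Perimeter ≤ 718 gives x ≤ 718 − 235 − 185 = 298.
So 50 < x ≤ 298; integers 51 through 298: 248 values.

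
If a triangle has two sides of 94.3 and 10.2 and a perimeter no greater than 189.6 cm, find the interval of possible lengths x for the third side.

Triangle inequality alone gives 84.1 < x < 104.5.
The perimeter condition gives x ≤ 189.6 − 94.3 − 10.2 = 85.1.
Intersecting the two: 84.1 < x ≤ 85.1.

84.1 < x ≤ 85.1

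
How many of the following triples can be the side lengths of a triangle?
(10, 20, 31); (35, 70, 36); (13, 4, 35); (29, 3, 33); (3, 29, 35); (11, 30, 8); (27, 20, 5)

(10,20,31): 10+20 ≤ 31 → not valid
(35,36,70): 35+36 > 70 → valid
(4,13,35): 4+13 ≤ 35 → not valid
(3,29,33): 3+29 ≤ 33 → not valid
(3,29,35): 3+29 ≤ 35 → not valid
(8,11,30): 8+11 ≤ 30 → not valid
(5,20,27): 5+20 ≤ 27 → not valid
1 of the 7 triples forms a triangle.

1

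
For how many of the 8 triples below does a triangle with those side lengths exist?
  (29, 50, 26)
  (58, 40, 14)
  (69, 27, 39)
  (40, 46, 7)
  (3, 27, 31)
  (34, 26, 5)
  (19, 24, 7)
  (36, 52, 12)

(26,29,50): 26+29 > 50 → valid
(14,40,58): 14+40 ≤ 58 → not valid
(27,39,69): 27+39 ≤ 69 → not valid
(7,40,46): 7+40 > 46 → valid
(3,27,31): 3+27 ≤ 31 → not valid
(5,26,34): 5+26 ≤ 34 → not valid
(7,19,24): 7+19 > 24 → valid
(12,36,52): 12+36 ≤ 52 → not valid
3 of the 8 triples form a triangle.

3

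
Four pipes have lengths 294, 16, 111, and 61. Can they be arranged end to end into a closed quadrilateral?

For a quadrilateral, each side must be shorter than the sum of the others.
Here the longest side is 294, but the remaining 3 sides sum to only 188.

No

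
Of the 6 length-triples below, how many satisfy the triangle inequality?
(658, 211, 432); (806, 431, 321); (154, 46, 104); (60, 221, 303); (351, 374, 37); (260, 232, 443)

(211,432,658): 211+432 ≤ 658 → not valid
(321,431,806): 321+431 ≤ 806 → not valid
(46,104,154): 46+104 ≤ 154 → not valid
(60,221,303): 60+221 ≤ 303 → not valid
(37,351,374): 37+351 > 374 → valid
(232,260,443): 232+260 > 443 → valid
2 of the 6 triples form a triangle.

2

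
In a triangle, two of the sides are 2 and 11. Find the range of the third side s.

By the triangle inequality, s must be less than 2 + 11 = 13 and greater than |2 − 11| = 9.

9 < s < 13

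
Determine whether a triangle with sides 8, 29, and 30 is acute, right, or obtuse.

acute

Compare the square of the longest side to the sum of squares of the other two: 8² + 29² = 905 > 900 = 30².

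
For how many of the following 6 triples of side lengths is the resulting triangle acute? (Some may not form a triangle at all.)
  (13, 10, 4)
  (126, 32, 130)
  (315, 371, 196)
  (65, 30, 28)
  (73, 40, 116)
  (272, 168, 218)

(13,10,4): 4²+10² = 116 < 169 = 13² → obtuse
(126,32,130): 32²+126² = 16900 = 130² → right
(315,371,196): 196²+315² = 137641 = 371² → right
(65,30,28): 28+30 ≤ 65, not a triangle
(73,40,116): 40+73 ≤ 116, not a triangle
(272,168,218): 168²+218² = 75748 > 73984 = 272² → acute
1 of the 6 is acute.

1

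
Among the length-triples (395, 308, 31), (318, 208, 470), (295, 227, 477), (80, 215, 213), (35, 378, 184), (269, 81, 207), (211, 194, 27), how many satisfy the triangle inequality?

(31,308,395): 31+308 ≤ 395 → not valid
(208,318,470): 208+318 > 470 → valid
(227,295,477): 227+295 > 477 → valid
(80,213,215): 80+213 > 215 → valid
(35,184,378): 35+184 ≤ 378 → not valid
(81,207,269): 81+207 > 269 → valid
(27,194,211): 27+194 > 211 → valid
5 of the 7 triples form a triangle.

5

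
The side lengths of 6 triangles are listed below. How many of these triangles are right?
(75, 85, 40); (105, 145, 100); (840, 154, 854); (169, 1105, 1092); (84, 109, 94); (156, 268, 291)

(75,85,40): 40²+75² = 7225 = 85² → right
(105,145,100): 100²+105² = 21025 = 145² → right
(840,154,854): 154²+840² = 729316 = 854² → right
(169,1105,1092): 169²+1092² = 1221025 = 1105² → right
(84,109,94): 84²+94² = 15892 > 11881 = 109² → acute
(156,268,291): 156²+268² = 96160 > 84681 = 291² → acute
4 of the 6 are right.

4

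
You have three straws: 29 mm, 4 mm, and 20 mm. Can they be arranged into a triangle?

The longest side is 29, but the other two sum to only 24.
24 < 29, so the triangle inequality fails.

No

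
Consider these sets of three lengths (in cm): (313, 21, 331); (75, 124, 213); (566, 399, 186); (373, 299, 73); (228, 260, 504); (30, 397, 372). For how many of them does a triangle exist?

(21,313,331): 21+313 > 331 → valid
(75,124,213): 75+124 ≤ 213 → not valid
(186,399,566): 186+399 > 566 → valid
(73,299,373): 73+299 ≤ 373 → not valid
(228,260,504): 228+260 ≤ 504 → not valid
(30,372,397): 30+372 > 397 → valid
3 of the 6 triples form a triangle.

3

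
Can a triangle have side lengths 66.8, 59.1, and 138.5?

No

The longest side is 138.5, but the other two sum to only 125.9.
125.9 < 138.5, so the triangle inequality fails.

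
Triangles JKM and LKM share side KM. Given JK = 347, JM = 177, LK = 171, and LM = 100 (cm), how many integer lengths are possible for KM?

From triangle JKM: 170 < KM < 524.
From triangle LKM: 71 < KM < 271.
Intersection: 170 < KM < 271, so integers 171 through 270: 100 values.

100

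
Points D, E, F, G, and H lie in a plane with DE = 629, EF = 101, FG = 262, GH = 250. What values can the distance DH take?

16 ≤ DH ≤ 1242

The maximum is all hops collinear in one direction: 629 + 101 + 262 + 250 = 1242.
The longest hop is 629; the others sum to 613. Folding the others back against it leaves at least 629 − 613 = 16.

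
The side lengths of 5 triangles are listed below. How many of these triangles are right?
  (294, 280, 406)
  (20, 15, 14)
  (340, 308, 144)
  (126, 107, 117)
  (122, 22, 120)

(294,280,406): 280²+294² = 164836 = 406² → right
(20,15,14): 14²+15² = 421 > 400 = 20² → acute
(340,308,144): 144²+308² = 115600 = 340² → right
(126,107,117): 107²+117² = 25138 > 15876 = 126² → acute
(122,22,120): 22²+120² = 14884 = 122² → right
3 of the 5 are right.

3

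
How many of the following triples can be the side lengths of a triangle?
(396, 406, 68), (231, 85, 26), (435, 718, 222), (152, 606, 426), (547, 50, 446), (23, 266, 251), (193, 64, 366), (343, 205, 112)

2

(68,396,406): 68+396 > 406 → valid
(26,85,231): 26+85 ≤ 231 → not valid
(222,435,718): 222+435 ≤ 718 → not valid
(152,426,606): 152+426 ≤ 606 → not valid
(50,446,547): 50+446 ≤ 547 → not valid
(23,251,266): 23+251 > 266 → valid
(64,193,366): 64+193 ≤ 366 → not valid
(112,205,343): 112+205 ≤ 343 → not valid
2 of the 8 triples form a triangle.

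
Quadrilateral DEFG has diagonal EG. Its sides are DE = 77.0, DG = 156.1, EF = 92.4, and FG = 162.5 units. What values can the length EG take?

79.1 < EG < 233.1

From triangle DEG: |77.0 − 156.1| < EG < 77.0 + 156.1, i.e. 79.1 < EG < 233.1.
From triangle FEG: 70.1 < EG < 254.9.
Both must hold, so EG lies in the intersection.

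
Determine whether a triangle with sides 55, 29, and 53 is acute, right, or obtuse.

Compare the square of the longest side to the sum of squares of the other two: 29² + 53² = 3650 > 3025 = 55².

acute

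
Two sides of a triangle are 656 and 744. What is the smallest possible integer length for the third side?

The third side must be strictly greater than |656 − 744| = 88.
The smallest integer above 88 is 89.

89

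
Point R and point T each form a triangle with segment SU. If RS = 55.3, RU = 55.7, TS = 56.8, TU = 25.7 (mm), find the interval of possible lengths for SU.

31.1 < SU < 82.5

From triangle RSU: |55.3 − 55.7| < SU < 55.3 + 55.7, i.e. 0.4 < SU < 111.0.
From triangle TSU: 31.1 < SU < 82.5.
Both must hold, so SU lies in the intersection.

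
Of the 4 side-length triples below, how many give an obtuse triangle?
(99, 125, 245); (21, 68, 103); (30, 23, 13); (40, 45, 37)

1

(99,125,245): 99+125 ≤ 245, not a triangle
(21,68,103): 21+68 ≤ 103, not a triangle
(30,23,13): 13²+23² = 698 < 900 = 30² → obtuse
(40,45,37): 37²+40² = 2969 > 2025 = 45² → acute
1 of the 4 is obtuse.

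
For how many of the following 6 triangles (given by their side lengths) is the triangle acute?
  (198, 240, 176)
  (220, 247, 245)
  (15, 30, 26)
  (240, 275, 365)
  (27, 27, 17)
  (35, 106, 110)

(198,240,176): 176²+198² = 70180 > 57600 = 240² → acute
(220,247,245): 220²+245² = 108425 > 61009 = 247² → acute
(15,30,26): 15²+26² = 901 > 900 = 30² → acute
(240,275,365): 240²+275² = 133225 = 365² → right
(27,27,17): 17²+27² = 1018 > 729 = 27² → acute
(35,106,110): 35²+106² = 12461 > 12100 = 110² → acute
5 of the 6 are acute.

5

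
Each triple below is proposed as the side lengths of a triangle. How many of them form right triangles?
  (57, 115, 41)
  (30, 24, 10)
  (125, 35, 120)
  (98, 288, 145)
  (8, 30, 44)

1

(57,115,41): 41+57 ≤ 115, not a triangle
(30,24,10): 10²+24² = 676 < 900 = 30² → obtuse
(125,35,120): 35²+120² = 15625 = 125² → right
(98,288,145): 98+145 ≤ 288, not a triangle
(8,30,44): 8+30 ≤ 44, not a triangle
1 of the 5 is right.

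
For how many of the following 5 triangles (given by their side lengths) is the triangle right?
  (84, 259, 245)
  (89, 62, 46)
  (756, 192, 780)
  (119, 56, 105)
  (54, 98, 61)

(84,259,245): 84²+245² = 67081 = 259² → right
(89,62,46): 46²+62² = 5960 < 7921 = 89² → obtuse
(756,192,780): 192²+756² = 608400 = 780² → right
(119,56,105): 56²+105² = 14161 = 119² → right
(54,98,61): 54²+61² = 6637 < 9604 = 98² → obtuse
3 of the 5 are right.

3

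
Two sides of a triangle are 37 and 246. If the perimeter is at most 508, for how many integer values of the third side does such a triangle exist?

16

Triangle inequality: 209 < x < 283. Perimeter ≤ 508 gives x ≤ 508 − 37 − 246 = 225.
So 209 < x ≤ 225; integers 210 through 225: 16 values.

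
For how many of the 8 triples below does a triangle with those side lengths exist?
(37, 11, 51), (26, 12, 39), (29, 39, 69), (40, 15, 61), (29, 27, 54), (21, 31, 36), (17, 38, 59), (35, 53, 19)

(11,37,51): 11+37 ≤ 51 → not valid
(12,26,39): 12+26 ≤ 39 → not valid
(29,39,69): 29+39 ≤ 69 → not valid
(15,40,61): 15+40 ≤ 61 → not valid
(27,29,54): 27+29 > 54 → valid
(21,31,36): 21+31 > 36 → valid
(17,38,59): 17+38 ≤ 59 → not valid
(19,35,53): 19+35 > 53 → valid
3 of the 8 triples form a triangle.

3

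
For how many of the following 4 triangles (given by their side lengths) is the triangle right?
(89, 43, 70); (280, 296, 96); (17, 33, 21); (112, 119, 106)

(89,43,70): 43²+70² = 6749 < 7921 = 89² → obtuse
(280,296,96): 96²+280² = 87616 = 296² → right
(17,33,21): 17²+21² = 730 < 1089 = 33² → obtuse
(112,119,106): 106²+112² = 23780 > 14161 = 119² → acute
1 of the 4 is right.

1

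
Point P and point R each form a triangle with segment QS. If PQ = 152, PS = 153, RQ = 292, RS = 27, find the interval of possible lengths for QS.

265 < QS < 305

From triangle PQS: |152 − 153| < QS < 152 + 153, i.e. 1 < QS < 305.
From triangle RQS: 265 < QS < 319.
Both must hold, so QS lies in the intersection.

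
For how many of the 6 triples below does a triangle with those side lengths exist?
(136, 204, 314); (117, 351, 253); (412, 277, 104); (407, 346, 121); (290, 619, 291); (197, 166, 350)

(136,204,314): 136+204 > 314 → valid
(117,253,351): 117+253 > 351 → valid
(104,277,412): 104+277 ≤ 412 → not valid
(121,346,407): 121+346 > 407 → valid
(290,291,619): 290+291 ≤ 619 → not valid
(166,197,350): 166+197 > 350 → valid
4 of the 6 triples form a triangle.

4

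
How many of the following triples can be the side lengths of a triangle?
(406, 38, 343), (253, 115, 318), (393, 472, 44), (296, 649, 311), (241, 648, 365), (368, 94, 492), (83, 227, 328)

(38,343,406): 38+343 ≤ 406 → not valid
(115,253,318): 115+253 > 318 → valid
(44,393,472): 44+393 ≤ 472 → not valid
(296,311,649): 296+311 ≤ 649 → not valid
(241,365,648): 241+365 ≤ 648 → not valid
(94,368,492): 94+368 ≤ 492 → not valid
(83,227,328): 83+227 ≤ 328 → not valid
1 of the 7 triples forms a triangle.

1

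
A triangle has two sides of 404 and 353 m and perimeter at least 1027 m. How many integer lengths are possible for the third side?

487

Triangle inequality: 51 < x < 757. Perimeter ≥ 1027 gives x ≥ 1027 − 404 − 353 = 270.
So 270 ≤ x < 757; integers 270 through 756: 487 values.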